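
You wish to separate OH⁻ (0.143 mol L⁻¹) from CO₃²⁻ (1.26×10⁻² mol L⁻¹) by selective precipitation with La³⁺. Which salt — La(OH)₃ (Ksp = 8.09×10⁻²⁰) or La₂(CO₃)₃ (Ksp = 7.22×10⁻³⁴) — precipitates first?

Each salt precipitates once Q = Ksp for that salt.
For La(OH)₃: [La³⁺] = (Ksp/[OH⁻]^3) = 2.77×10⁻¹⁷ mol L⁻¹
For La₂(CO₃)₃: [La³⁺] = (Ksp/[CO₃²⁻]^3)^(1/2) = 1.90×10⁻¹⁴ mol L⁻¹
The smaller threshold [La³⁺] is reached first, so La(OH)₃ precipitates first.

La(OH)₃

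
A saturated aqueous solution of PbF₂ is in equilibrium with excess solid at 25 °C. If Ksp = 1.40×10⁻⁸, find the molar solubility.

PbF₂(s) ⇌ Pb²⁺(aq) + 2 F⁻(aq)
Call the molar solubility s, so that [Pb²⁺] = s and [F⁻] = 2s.
Ksp = [Pb²⁺][F⁻]^2 = s · (2s)^2 = 4s^3
4s^3 = 1.40×10⁻⁸  ⇒  s^3 = 3.50×10⁻⁹
s = 1.52×10⁻³ mol/L

1.52×10⁻³ M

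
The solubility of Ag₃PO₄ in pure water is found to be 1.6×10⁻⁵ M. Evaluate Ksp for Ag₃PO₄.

Ag₃PO₄(s) ⇌ 3 Ag⁺(aq) + PO₄³⁻(aq)
Let s be the molar solubility. Then [Ag⁺] = 3s and [PO₄³⁻] = s.
Ksp = [Ag⁺]^3[PO₄³⁻] = (3s)^3 · s = 27s^4
Ksp = 27 × (1.6×10⁻⁵)^4 = 1.8×10⁻¹⁸

Ksp = 1.8×10⁻¹⁸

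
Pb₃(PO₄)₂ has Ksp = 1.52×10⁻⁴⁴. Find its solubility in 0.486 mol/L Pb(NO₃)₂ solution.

Pb₃(PO₄)₂(s) ⇌ 3 Pb²⁺(aq) + 2 PO₄³⁻(aq)
With Pb²⁺ already at 0.486 mol/L and s small, take [Pb²⁺] ≈ 0.486 mol/L and [PO₄³⁻] = 2s.
Ksp = [Pb²⁺]^3[PO₄³⁻]^2 = (0.486)^3(2s)^2
(2s)^2 = 1.52×10⁻⁴⁴ / (0.486)^3 = 1.32×10⁻⁴³
s = 1.82×10⁻²² mol/L

1.82×10⁻²² M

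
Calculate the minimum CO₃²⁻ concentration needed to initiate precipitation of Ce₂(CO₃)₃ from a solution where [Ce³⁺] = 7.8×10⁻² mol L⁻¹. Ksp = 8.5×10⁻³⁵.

A salt starts to precipitate once the ion product Q reaches its Ksp.
Ce₂(CO₃)₃(s) ⇌ 2 Ce³⁺(aq) + 3 CO₃²⁻(aq)
Ksp = [Ce³⁺]^2[CO₃²⁻]^3 = [CO₃²⁻]^3(7.8×10⁻²)^2
[CO₃²⁻]^3 = 8.5×10⁻³⁵ / (7.8×10⁻²)^2 = 1.4×10⁻³²
[CO₃²⁻] = 2.4×10⁻¹¹ mol L⁻¹

2.4×10⁻¹¹ M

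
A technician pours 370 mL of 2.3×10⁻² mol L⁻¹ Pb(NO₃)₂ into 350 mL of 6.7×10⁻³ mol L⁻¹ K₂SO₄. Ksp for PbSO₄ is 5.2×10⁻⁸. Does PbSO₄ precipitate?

Yes

After mixing, V = 370 mL + 350 mL = 720 mL.
[Pb²⁺] = (2.3×10⁻²)(370)/720 = 1.2×10⁻² mol L⁻¹
[SO₄²⁻] = (6.7×10⁻³)(350)/720 = 3.3×10⁻³ mol L⁻¹
Q = [Pb²⁺][SO₄²⁻] = 3.8×10⁻⁵
Since Q (3.8×10⁻⁵) exceeds Ksp (5.2×10⁻⁸), PbSO₄ will precipitate.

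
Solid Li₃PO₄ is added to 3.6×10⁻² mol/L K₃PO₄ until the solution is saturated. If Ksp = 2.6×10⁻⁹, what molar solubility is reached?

1.4×10⁻³ M

Li₃PO₄(s) ⇌ 3 Li⁺(aq) + PO₄³⁻(aq)
With PO₄³⁻ already at 3.6×10⁻² mol/L and s small, take [PO₄³⁻] ≈ 3.6×10⁻² mol/L and [Li⁺] = 3s.
Ksp = [Li⁺]^3[PO₄³⁻] = (3s)^3(3.6×10⁻²)
(3s)^3 = 2.6×10⁻⁹ / (3.6×10⁻²) = 7.2×10⁻⁸
s = 1.4×10⁻³ mol/L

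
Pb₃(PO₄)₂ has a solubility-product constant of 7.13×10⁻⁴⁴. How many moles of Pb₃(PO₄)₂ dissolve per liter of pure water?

Pb₃(PO₄)₂(s) ⇌ 3 Pb²⁺(aq) + 2 PO₄³⁻(aq)
If s mol/L of Pb₃(PO₄)₂ dissolves, [Pb²⁺] = 3s and [PO₄³⁻] = 2s.
Ksp = [Pb²⁺]^3[PO₄³⁻]^2 = (3s)^3 · (2s)^2 = 108s^5
108s^5 = 7.13×10⁻⁴⁴  ⇒  s^5 = 6.60×10⁻⁴⁶
s = (6.60×10⁻⁴⁶)^(1/5) = 9.20×10⁻¹⁰ mol L⁻¹

9.20×10⁻¹⁰ M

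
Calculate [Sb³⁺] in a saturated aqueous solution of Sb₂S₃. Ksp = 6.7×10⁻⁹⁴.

1.8×10⁻¹⁹ M

Sb₂S₃(s) ⇌ 2 Sb³⁺(aq) + 3 S²⁻(aq)
For each mole of Sb₂S₃ that dissolves per liter, [Sb³⁺] = 2s and [S²⁻] = 3s; let s denote this solubility.
Ksp = [Sb³⁺]^2[S²⁻]^3 = (2s)^2 · (3s)^3 = 108s^5 = 6.7×10⁻⁹⁴
s = 9.1×10⁻²⁰ mol L⁻¹
[Sb³⁺] = 2s = 1.8×10⁻¹⁹ mol L⁻¹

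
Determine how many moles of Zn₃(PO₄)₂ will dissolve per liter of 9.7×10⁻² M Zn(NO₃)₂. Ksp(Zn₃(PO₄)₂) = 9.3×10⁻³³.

1.6×10⁻¹⁵ M

Zn₃(PO₄)₂(s) ⇌ 3 Zn²⁺(aq) + 2 PO₄³⁻(aq)
The solution already contains Zn²⁺ at 9.7×10⁻² M. Let s be the molar solubility of Zn₃(PO₄)₂.
[Zn²⁺] ≈ 9.7×10⁻² M (common ion dominates); [PO₄³⁻] = 2s.
Ksp = [Zn²⁺]^3[PO₄³⁻]^2 = (9.7×10⁻²)^3(2s)^2
(2s)^2 = 9.3×10⁻³³ / (9.7×10⁻²)^3 = 1.0×10⁻²⁹
s = 1.6×10⁻¹⁵ M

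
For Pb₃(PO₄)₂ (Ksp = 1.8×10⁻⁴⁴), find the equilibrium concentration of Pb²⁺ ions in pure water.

2.1×10⁻⁹ M

Pb₃(PO₄)₂(s) ⇌ 3 Pb²⁺(aq) + 2 PO₄³⁻(aq)
Call the molar solubility s, so that [Pb²⁺] = 3s and [PO₄³⁻] = 2s.
Ksp = [Pb²⁺]^3[PO₄³⁻]^2 = (3s)^3 · (2s)^2 = 108s^5 = 1.8×10⁻⁴⁴
s = 7.0×10⁻¹⁰ mol/L
[Pb²⁺] = 3s = 2.1×10⁻⁹ mol/L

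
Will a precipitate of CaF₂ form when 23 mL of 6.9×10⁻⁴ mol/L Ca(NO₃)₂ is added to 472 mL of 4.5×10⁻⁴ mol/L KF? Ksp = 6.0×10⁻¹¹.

After mixing, V = 23 mL + 472 mL = 495 mL.
[Ca²⁺] = (6.9×10⁻⁴)(23)/495 = 3.2×10⁻⁵ mol/L
[F⁻] = (4.5×10⁻⁴)(472)/495 = 4.3×10⁻⁴ mol/L
Q = [Ca²⁺][F⁻]^2 = 5.9×10⁻¹²
Q < Ksp (5.9×10⁻¹² vs 6.0×10⁻¹¹); the solution remains unsaturated and no precipitate forms.

No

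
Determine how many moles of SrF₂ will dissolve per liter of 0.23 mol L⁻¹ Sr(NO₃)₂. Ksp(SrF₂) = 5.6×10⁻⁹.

SrF₂(s) ⇌ Sr²⁺(aq) + 2 F⁻(aq)
With Sr²⁺ already at 0.23 mol L⁻¹ and s small, take [Sr²⁺] ≈ 0.23 mol L⁻¹ and [F⁻] = 2s.
Ksp = [Sr²⁺][F⁻]^2 = (0.23)(2s)^2
(2s)^2 = 5.6×10⁻⁹ / (0.23) = 2.4×10⁻⁸
s = 7.8×10⁻⁵ mol L⁻¹

7.8×10⁻⁵ M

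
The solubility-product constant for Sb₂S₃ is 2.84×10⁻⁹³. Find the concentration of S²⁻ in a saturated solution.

3.64×10⁻¹⁹ M

Sb₂S₃(s) ⇌ 2 Sb³⁺(aq) + 3 S²⁻(aq)
Call the molar solubility s, so that [Sb³⁺] = 2s and [S²⁻] = 3s.
Ksp = [Sb³⁺]^2[S²⁻]^3 = (2s)^2 · (3s)^3 = 108s^5 = 2.84×10⁻⁹³
s = 1.21×10⁻¹⁹ mol L⁻¹
[S²⁻] = 3s = 3.64×10⁻¹⁹ mol L⁻¹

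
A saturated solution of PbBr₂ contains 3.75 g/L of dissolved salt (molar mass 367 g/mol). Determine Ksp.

Molar solubility s = (3.75 g/L) / (367 g/mol) = 1.0218×10⁻² mol/L
PbBr₂(s) ⇌ Pb²⁺(aq) + 2 Br⁻(aq)
If s mol/L of PbBr₂ dissolves, [Pb²⁺] = s and [Br⁻] = 2s.
Ksp = [Pb²⁺][Br⁻]^2 = s · (2s)^2 = 4s^3
Ksp = 4 × (1.0218×10⁻²)^3 = 4.27×10⁻⁶

Ksp = 4.27×10⁻⁶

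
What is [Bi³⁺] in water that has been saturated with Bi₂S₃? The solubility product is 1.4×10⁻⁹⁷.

Bi₂S₃(s) ⇌ 2 Bi³⁺(aq) + 3 S²⁻(aq)
Let s be the molar solubility. Then [Bi³⁺] = 2s and [S²⁻] = 3s.
Ksp = [Bi³⁺]^2[S²⁻]^3 = (2s)^2 · (3s)^3 = 108s^5 = 1.4×10⁻⁹⁷
s = 1.7×10⁻²⁰ mol/L
[Bi³⁺] = 2s = 3.3×10⁻²⁰ mol/L

3.3×10⁻²⁰ M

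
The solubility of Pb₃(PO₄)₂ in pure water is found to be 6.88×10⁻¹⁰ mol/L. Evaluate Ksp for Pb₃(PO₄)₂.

Ksp = 1.66×10⁻⁴⁴

Pb₃(PO₄)₂(s) ⇌ 3 Pb²⁺(aq) + 2 PO₄³⁻(aq)
Call the molar solubility s, so that [Pb²⁺] = 3s and [PO₄³⁻] = 2s.
Ksp = [Pb²⁺]^3[PO₄³⁻]^2 = (3s)^3 · (2s)^2 = 108s^5
Ksp = 108 × (6.88×10⁻¹⁰)^5 = 1.66×10⁻⁴⁴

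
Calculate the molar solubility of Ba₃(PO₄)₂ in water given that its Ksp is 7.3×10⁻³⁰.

Ba₃(PO₄)₂(s) ⇌ 3 Ba²⁺(aq) + 2 PO₄³⁻(aq)
For each mole of Ba₃(PO₄)₂ that dissolves per liter, [Ba²⁺] = 3s and [PO₄³⁻] = 2s; let s denote this solubility.
Ksp = [Ba²⁺]^3[PO₄³⁻]^2 = (3s)^3 · (2s)^2 = 108s^5
108s^5 = 7.3×10⁻³⁰  ⇒  s^5 = 6.8×10⁻³²
Taking the 5th root, s = 5.8×10⁻⁷ mol/L.

5.8×10⁻⁷ M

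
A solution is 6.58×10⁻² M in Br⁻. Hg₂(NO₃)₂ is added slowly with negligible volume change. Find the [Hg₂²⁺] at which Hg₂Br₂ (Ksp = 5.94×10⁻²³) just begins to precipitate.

1.37×10⁻²⁰ M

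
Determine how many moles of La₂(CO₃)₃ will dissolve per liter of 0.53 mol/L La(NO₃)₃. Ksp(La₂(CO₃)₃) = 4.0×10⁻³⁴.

La₂(CO₃)₃(s) ⇌ 2 La³⁺(aq) + 3 CO₃²⁻(aq)
The solution already contains La³⁺ at 0.53 mol/L. Let s be the molar solubility of La₂(CO₃)₃.
[La³⁺] ≈ 0.53 mol/L (common ion dominates); [CO₃²⁻] = 3s.
Ksp = [La³⁺]^2[CO₃²⁻]^3 = (0.53)^2(3s)^3
(3s)^3 = 4.0×10⁻³⁴ / (0.53)^2 = 1.4×10⁻³³
s = 3.8×10⁻¹² mol/L

3.8×10⁻¹² M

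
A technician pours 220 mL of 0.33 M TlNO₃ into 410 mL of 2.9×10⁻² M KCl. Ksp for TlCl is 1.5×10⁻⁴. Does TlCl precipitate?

Total volume after mixing = 220 + 410 = 630 mL.
[Tl⁺] = (0.33)(220)/630 = 0.12 M
[Cl⁻] = (2.9×10⁻²)(410)/630 = 1.9×10⁻² M
Q = [Tl⁺][Cl⁻] = 2.2×10⁻³
Because Q > Ksp (2.2×10⁻³ vs 1.5×10⁻⁴), a precipitate of TlCl forms.

Yes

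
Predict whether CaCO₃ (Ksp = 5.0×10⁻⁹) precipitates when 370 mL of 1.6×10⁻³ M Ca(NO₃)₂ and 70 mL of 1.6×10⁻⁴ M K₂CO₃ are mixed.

Yes

The combined volume is 440 mL.
[Ca²⁺] = (1.6×10⁻³)(370)/440 = 1.3×10⁻³ M
[CO₃²⁻] = (1.6×10⁻⁴)(70)/440 = 2.5×10⁻⁵ M
Q = [Ca²⁺][CO₃²⁻] = 3.4×10⁻⁸
Q = 3.4×10⁻⁸ > Ksp = 5.0×10⁻⁹, so the solution is supersaturated and CaCO₃ precipitates.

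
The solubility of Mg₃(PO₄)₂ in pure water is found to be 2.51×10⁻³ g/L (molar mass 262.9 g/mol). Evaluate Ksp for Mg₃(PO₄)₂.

Ksp = 8.57×10⁻²⁴

Convert to molarity: s = 2.51×10⁻³ / 262.9 = 9.5474×10⁻⁶ mol/L
Mg₃(PO₄)₂(s) ⇌ 3 Mg²⁺(aq) + 2 PO₄³⁻(aq)
For each mole of Mg₃(PO₄)₂ that dissolves per liter, [Mg²⁺] = 3s and [PO₄³⁻] = 2s; let s denote this solubility.
Ksp = [Mg²⁺]^3[PO₄³⁻]^2 = (3s)^3 · (2s)^2 = 108s^5
Ksp = 108 × (9.5474×10⁻⁶)^5 = 8.57×10⁻²⁴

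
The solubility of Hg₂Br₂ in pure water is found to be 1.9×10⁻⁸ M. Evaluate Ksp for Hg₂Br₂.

Ksp = 2.7×10⁻²³

Hg₂Br₂(s) ⇌ Hg₂²⁺(aq) + 2 Br⁻(aq)
With molar solubility s: [Hg₂²⁺] = s, [Br⁻] = 2s.
Ksp = [Hg₂²⁺][Br⁻]^2 = s · (2s)^2 = 4s^3
Ksp = 4 × (1.9×10⁻⁸)^3 = 2.7×10⁻²³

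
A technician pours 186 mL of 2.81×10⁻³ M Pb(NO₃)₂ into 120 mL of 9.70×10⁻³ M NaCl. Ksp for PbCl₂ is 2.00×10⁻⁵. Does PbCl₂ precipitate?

After mixing, V = 186 mL + 120 mL = 306 mL.
[Pb²⁺] = (2.81×10⁻³)(186)/306 = 1.71×10⁻³ M
[Cl⁻] = (9.70×10⁻³)(120)/306 = 3.80×10⁻³ M
Q = [Pb²⁺][Cl⁻]^2 = 2.47×10⁻⁸
Q < Ksp (2.47×10⁻⁸ vs 2.00×10⁻⁵); the solution remains unsaturated and no precipitate forms.

No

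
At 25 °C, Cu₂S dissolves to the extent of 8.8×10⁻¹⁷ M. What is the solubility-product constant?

Cu₂S(s) ⇌ 2 Cu⁺(aq) + S²⁻(aq)
Call the molar solubility s, so that [Cu⁺] = 2s and [S²⁻] = s.
Ksp = [Cu⁺]^2[S²⁻] = (2s)^2 · s = 4s^3
Ksp = 4 × (8.8×10⁻¹⁷)^3 = 2.7×10⁻⁴⁸

Ksp = 2.7×10⁻⁴⁸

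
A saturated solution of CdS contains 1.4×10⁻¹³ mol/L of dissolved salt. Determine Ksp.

Ksp = 2.0×10⁻²⁶

CdS(s) ⇌ Cd²⁺(aq) + S²⁻(aq)
For each mole of CdS that dissolves per liter, [Cd²⁺] = s and [S²⁻] = s; let s denote this solubility.
Ksp = [Cd²⁺][S²⁻] = s · s = s^2
Ksp = (1.4×10⁻¹³)^2 = 2.0×10⁻²⁶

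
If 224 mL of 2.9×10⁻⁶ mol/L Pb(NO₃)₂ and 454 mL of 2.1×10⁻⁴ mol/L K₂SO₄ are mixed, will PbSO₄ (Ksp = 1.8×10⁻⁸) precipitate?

After mixing, V = 224 mL + 454 mL = 678 mL.
[Pb²⁺] = (2.9×10⁻⁶)(224)/678 = 9.6×10⁻⁷ mol/L
[SO₄²⁻] = (2.1×10⁻⁴)(454)/678 = 1.4×10⁻⁴ mol/L
Q = [Pb²⁺][SO₄²⁻] = 1.3×10⁻¹⁰
Since Q (1.3×10⁻¹⁰) is less than Ksp (1.8×10⁻⁸), no PbSO₄ precipitates.

No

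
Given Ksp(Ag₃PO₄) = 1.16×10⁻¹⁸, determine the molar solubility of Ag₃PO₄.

1.44×10⁻⁵ M

Ag₃PO₄(s) ⇌ 3 Ag⁺(aq) + PO₄³⁻(aq)
For each mole of Ag₃PO₄ that dissolves per liter, [Ag⁺] = 3s and [PO₄³⁻] = s; let s denote this solubility.
Ksp = [Ag⁺]^3[PO₄³⁻] = (3s)^3 · s = 27s^4
27s^4 = 1.16×10⁻¹⁸  ⇒  s^4 = 4.30×10⁻²⁰
Taking the 4th root, s = 1.44×10⁻⁵ mol L⁻¹.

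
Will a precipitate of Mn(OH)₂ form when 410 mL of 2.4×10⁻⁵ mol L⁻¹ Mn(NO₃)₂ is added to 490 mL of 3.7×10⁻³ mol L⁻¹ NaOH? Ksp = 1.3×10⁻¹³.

After mixing, V = 410 mL + 490 mL = 900 mL.
[Mn²⁺] = (2.4×10⁻⁵)(410)/900 = 1.1×10⁻⁵ mol L⁻¹
[OH⁻] = (3.7×10⁻³)(490)/900 = 2.0×10⁻³ mol L⁻¹
Q = [Mn²⁺][OH⁻]^2 = 4.4×10⁻¹¹
Since Q (4.4×10⁻¹¹) exceeds Ksp (1.3×10⁻¹³), Mn(OH)₂ will precipitate.

Yes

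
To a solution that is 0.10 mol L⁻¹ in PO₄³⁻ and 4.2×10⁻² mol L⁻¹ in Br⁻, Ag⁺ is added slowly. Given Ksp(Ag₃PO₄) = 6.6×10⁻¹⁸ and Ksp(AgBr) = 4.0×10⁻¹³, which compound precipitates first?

AgBr

Precipitation begins when Q = Ksp.
For Ag₃PO₄: [Ag⁺] = (Ksp/[PO₄³⁻])^(1/3) = 4.0×10⁻⁶ mol L⁻¹
For AgBr: [Ag⁺] = (Ksp/[Br⁻]) = 9.5×10⁻¹² mol L⁻¹
The smaller threshold [Ag⁺] is reached first, so AgBr precipitates first.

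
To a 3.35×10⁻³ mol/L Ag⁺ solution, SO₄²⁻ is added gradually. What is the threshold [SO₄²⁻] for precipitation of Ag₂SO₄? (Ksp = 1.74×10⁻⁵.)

Precipitation begins when Q = Ksp.
Ag₂SO₄(s) ⇌ 2 Ag⁺(aq) + SO₄²⁻(aq)
Ksp = [Ag⁺]^2[SO₄²⁻] = [SO₄²⁻](3.35×10⁻³)^2
[SO₄²⁻] = 1.74×10⁻⁵ / (3.35×10⁻³)^2 = 1.55
[SO₄²⁻] = 1.55 mol/L

1.55 M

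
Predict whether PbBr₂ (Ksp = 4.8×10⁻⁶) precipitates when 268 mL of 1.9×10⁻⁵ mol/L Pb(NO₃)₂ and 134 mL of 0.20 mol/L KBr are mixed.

Total volume after mixing = 268 + 134 = 402 mL.
[Pb²⁺] = (1.9×10⁻⁵)(268)/402 = 1.3×10⁻⁵ mol/L
[Br⁻] = (0.20)(134)/402 = 6.7×10⁻² mol/L
Q = [Pb²⁺][Br⁻]^2 = 5.6×10⁻⁸
Since Q (5.6×10⁻⁸) is less than Ksp (4.8×10⁻⁶), no PbBr₂ precipitates.

No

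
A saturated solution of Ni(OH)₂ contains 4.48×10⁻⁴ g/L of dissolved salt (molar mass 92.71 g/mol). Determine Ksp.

Ksp = 4.51×10⁻¹⁶

Convert to molarity: s = 4.48×10⁻⁴ / 92.71 = 4.8323×10⁻⁶ mol/L
Ni(OH)₂(s) ⇌ Ni²⁺(aq) + 2 OH⁻(aq)
If s mol/L of Ni(OH)₂ dissolves, [Ni²⁺] = s and [OH⁻] = 2s.
Ksp = [Ni²⁺][OH⁻]^2 = s · (2s)^2 = 4s^3
Ksp = 4 × (4.8323×10⁻⁶)^3 = 4.51×10⁻¹⁶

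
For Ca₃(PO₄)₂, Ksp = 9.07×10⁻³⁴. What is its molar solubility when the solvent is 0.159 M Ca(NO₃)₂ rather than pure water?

2.38×10⁻¹⁶ M

Ca₃(PO₄)₂(s) ⇌ 3 Ca²⁺(aq) + 2 PO₄³⁻(aq)
Let s be the solubility of Ca₃(PO₄)₂ here. The common ion gives [Ca²⁺] ≈ 0.159 M, and [PO₄³⁻] = 2s.
Ksp = [Ca²⁺]^3[PO₄³⁻]^2 = (0.159)^3(2s)^2
(2s)^2 = 9.07×10⁻³⁴ / (0.159)^3 = 2.26×10⁻³¹
s = 2.38×10⁻¹⁶ M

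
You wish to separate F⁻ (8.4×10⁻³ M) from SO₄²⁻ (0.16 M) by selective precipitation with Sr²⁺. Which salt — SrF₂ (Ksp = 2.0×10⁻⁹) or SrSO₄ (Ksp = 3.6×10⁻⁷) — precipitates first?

Precipitation of each salt begins when its ion product equals Ksp.
For SrF₂: [Sr²⁺] = (Ksp/[F⁻]^2) = 2.8×10⁻⁵ M
For SrSO₄: [Sr²⁺] = (Ksp/[SO₄²⁻]) = 2.3×10⁻⁶ M
The smaller threshold [Sr²⁺] is reached first, so SrSO₄ precipitates first.

SrSO₄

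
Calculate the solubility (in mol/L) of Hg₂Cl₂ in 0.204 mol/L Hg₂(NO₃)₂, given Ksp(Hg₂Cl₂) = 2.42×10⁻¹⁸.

1.72×10⁻⁹ M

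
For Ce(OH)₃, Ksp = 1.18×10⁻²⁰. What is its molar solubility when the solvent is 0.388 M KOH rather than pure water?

2.02×10⁻¹⁹ M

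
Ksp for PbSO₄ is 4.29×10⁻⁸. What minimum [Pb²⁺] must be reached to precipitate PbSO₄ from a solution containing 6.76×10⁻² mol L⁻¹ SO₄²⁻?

The threshold for precipitation is Q = Ksp.
PbSO₄(s) ⇌ Pb²⁺(aq) + SO₄²⁻(aq)
Ksp = [Pb²⁺][SO₄²⁻] = [Pb²⁺](6.76×10⁻²)
[Pb²⁺] = 4.29×10⁻⁸ / (6.76×10⁻²) = 6.35×10⁻⁷
[Pb²⁺] = 6.35×10⁻⁷ mol L⁻¹

6.35×10⁻⁷ M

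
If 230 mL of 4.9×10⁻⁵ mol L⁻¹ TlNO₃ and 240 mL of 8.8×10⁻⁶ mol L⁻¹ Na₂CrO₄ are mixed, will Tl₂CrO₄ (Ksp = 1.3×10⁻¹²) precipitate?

The combined volume is 470 mL.
[Tl⁺] = (4.9×10⁻⁵)(230)/470 = 2.4×10⁻⁵ mol L⁻¹
[CrO₄²⁻] = (8.8×10⁻⁶)(240)/470 = 4.5×10⁻⁶ mol L⁻¹
Q = [Tl⁺]^2[CrO₄²⁻] = 2.6×10⁻¹⁵
Since Q (2.6×10⁻¹⁵) is less than Ksp (1.3×10⁻¹²), no Tl₂CrO₄ precipitates.

No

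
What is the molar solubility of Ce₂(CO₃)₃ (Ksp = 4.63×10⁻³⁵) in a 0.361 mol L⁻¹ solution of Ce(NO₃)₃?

Ce₂(CO₃)₃(s) ⇌ 2 Ce³⁺(aq) + 3 CO₃²⁻(aq)
Ce³⁺ is already present at 0.361 mol L⁻¹. If s mol/L of Ce₂(CO₃)₃ dissolves, [CO₃²⁻] = 3s while [Ce³⁺] ≈ 0.361 mol L⁻¹.
Ksp = [Ce³⁺]^2[CO₃²⁻]^3 = (0.361)^2(3s)^3
(3s)^3 = 4.63×10⁻³⁵ / (0.361)^2 = 3.55×10⁻³⁴
s = 2.36×10⁻¹² mol L⁻¹

2.36×10⁻¹² M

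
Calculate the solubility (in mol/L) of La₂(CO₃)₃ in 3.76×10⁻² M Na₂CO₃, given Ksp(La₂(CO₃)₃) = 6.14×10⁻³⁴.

1.70×10⁻¹⁵ M

La₂(CO₃)₃(s) ⇌ 2 La³⁺(aq) + 3 CO₃²⁻(aq)
Let s be the solubility of La₂(CO₃)₃ here. The common ion gives [CO₃²⁻] ≈ 3.76×10⁻² M, and [La³⁺] = 2s.
Ksp = [La³⁺]^2[CO₃²⁻]^3 = (2s)^2(3.76×10⁻²)^3
(2s)^2 = 6.14×10⁻³⁴ / (3.76×10⁻²)^3 = 1.16×10⁻²⁹
s = 1.70×10⁻¹⁵ M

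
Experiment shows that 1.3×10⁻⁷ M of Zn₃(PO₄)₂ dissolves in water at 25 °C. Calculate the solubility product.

Zn₃(PO₄)₂(s) ⇌ 3 Zn²⁺(aq) + 2 PO₄³⁻(aq)
If s mol/L of Zn₃(PO₄)₂ dissolves, [Zn²⁺] = 3s and [PO₄³⁻] = 2s.
Ksp = [Zn²⁺]^3[PO₄³⁻]^2 = (3s)^3 · (2s)^2 = 108s^5
Ksp = 108 × (1.3×10⁻⁷)^5 = 4.0×10⁻³³

Ksp = 4.0×10⁻³³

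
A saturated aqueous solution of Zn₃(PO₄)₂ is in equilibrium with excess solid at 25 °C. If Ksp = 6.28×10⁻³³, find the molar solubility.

1.42×10⁻⁷ M

Zn₃(PO₄)₂(s) ⇌ 3 Zn²⁺(aq) + 2 PO₄³⁻(aq)
For each mole of Zn₃(PO₄)₂ that dissolves per liter, [Zn²⁺] = 3s and [PO₄³⁻] = 2s; let s denote this solubility.
Ksp = [Zn²⁺]^3[PO₄³⁻]^2 = (3s)^3 · (2s)^2 = 108s^5
108s^5 = 6.28×10⁻³³  ⇒  s^5 = 5.81×10⁻³⁵
s = 1.42×10⁻⁷ mol L⁻¹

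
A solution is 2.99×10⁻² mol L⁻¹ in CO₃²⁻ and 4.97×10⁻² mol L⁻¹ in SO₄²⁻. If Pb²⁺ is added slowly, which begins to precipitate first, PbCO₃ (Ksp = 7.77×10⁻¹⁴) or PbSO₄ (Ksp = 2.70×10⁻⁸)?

PbCO₃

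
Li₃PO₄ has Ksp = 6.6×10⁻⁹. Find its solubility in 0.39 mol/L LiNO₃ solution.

1.1×10⁻⁷ M

Li₃PO₄(s) ⇌ 3 Li⁺(aq) + PO₄³⁻(aq)
Let s be the solubility of Li₃PO₄ here. The common ion gives [Li⁺] ≈ 0.39 mol/L, and [PO₄³⁻] = s.
Ksp = [Li⁺]^3[PO₄³⁻] = (0.39)^3s
s = 6.6×10⁻⁹ / (0.39)^3 = 1.1×10⁻⁷
s = 1.1×10⁻⁷ mol/L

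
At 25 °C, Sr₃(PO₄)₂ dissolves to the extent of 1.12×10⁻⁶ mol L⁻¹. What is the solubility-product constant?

Ksp = 1.90×10⁻²⁸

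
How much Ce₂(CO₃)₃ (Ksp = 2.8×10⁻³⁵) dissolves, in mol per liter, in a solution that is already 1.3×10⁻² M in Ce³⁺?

1.8×10⁻¹¹ M

Ce₂(CO₃)₃(s) ⇌ 2 Ce³⁺(aq) + 3 CO₃²⁻(aq)
The solution already contains Ce³⁺ at 1.3×10⁻² M. Let s be the molar solubility of Ce₂(CO₃)₃.
[Ce³⁺] ≈ 1.3×10⁻² M (common ion dominates); [CO₃²⁻] = 3s.
Ksp = [Ce³⁺]^2[CO₃²⁻]^3 = (1.3×10⁻²)^2(3s)^3
(3s)^3 = 2.8×10⁻³⁵ / (1.3×10⁻²)^2 = 1.7×10⁻³¹
s = 1.8×10⁻¹¹ M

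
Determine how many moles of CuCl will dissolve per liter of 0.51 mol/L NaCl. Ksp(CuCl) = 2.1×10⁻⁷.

4.1×10⁻⁷ M

CuCl(s) ⇌ Cu⁺(aq) + Cl⁻(aq)
Cl⁻ is already present at 0.51 mol/L. If s mol/L of CuCl dissolves, [Cu⁺] = s while [Cl⁻] ≈ 0.51 mol/L.
Ksp = [Cu⁺][Cl⁻] = s(0.51)
s = 2.1×10⁻⁷ / (0.51) = 4.1×10⁻⁷
s = 4.1×10⁻⁷ mol/L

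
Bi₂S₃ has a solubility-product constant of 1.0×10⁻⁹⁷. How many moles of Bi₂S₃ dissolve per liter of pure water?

Bi₂S₃(s) ⇌ 2 Bi³⁺(aq) + 3 S²⁻(aq)
Let s be the molar solubility. Then [Bi³⁺] = 2s and [S²⁻] = 3s.
Ksp = [Bi³⁺]^2[S²⁻]^3 = (2s)^2 · (3s)^3 = 108s^5
108s^5 = 1.0×10⁻⁹⁷  ⇒  s^5 = 9.3×10⁻¹⁰⁰
s = (9.3×10⁻¹⁰⁰)^(1/5) = 1.6×10⁻²⁰ M

1.6×10⁻²⁰ M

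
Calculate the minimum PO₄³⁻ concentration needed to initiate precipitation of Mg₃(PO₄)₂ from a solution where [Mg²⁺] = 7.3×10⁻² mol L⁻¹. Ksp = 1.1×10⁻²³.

1.7×10⁻¹⁰ M

The threshold for precipitation is Q = Ksp.
Mg₃(PO₄)₂(s) ⇌ 3 Mg²⁺(aq) + 2 PO₄³⁻(aq)
Ksp = [Mg²⁺]^3[PO₄³⁻]^2 = [PO₄³⁻]^2(7.3×10⁻²)^3
[PO₄³⁻]^2 = 1.1×10⁻²³ / (7.3×10⁻²)^3 = 2.8×10⁻²⁰
[PO₄³⁻] = 1.7×10⁻¹⁰ mol L⁻¹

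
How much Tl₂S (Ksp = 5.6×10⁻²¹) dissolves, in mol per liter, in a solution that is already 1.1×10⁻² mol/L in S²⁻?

Tl₂S(s) ⇌ 2 Tl⁺(aq) + S²⁻(aq)
Let s be the solubility of Tl₂S here. The common ion gives [S²⁻] ≈ 1.1×10⁻² mol/L, and [Tl⁺] = 2s.
Ksp = [Tl⁺]^2[S²⁻] = (2s)^2(1.1×10⁻²)
(2s)^2 = 5.6×10⁻²¹ / (1.1×10⁻²) = 5.1×10⁻¹⁹
s = 3.6×10⁻¹⁰ mol/L

3.6×10⁻¹⁰ M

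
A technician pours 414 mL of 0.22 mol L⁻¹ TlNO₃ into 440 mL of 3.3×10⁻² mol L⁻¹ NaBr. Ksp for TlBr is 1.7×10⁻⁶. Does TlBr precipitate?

Yes

The combined volume is 854 mL.
[Tl⁺] = (0.22)(414)/854 = 0.11 mol L⁻¹
[Br⁻] = (3.3×10⁻²)(440)/854 = 1.7×10⁻² mol L⁻¹
Q = [Tl⁺][Br⁻] = 1.8×10⁻³
Since Q (1.8×10⁻³) exceeds Ksp (1.7×10⁻⁶), TlBr will precipitate.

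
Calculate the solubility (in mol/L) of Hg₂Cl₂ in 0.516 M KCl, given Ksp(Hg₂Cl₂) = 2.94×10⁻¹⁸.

Hg₂Cl₂(s) ⇌ Hg₂²⁺(aq) + 2 Cl⁻(aq)
Let s be the solubility of Hg₂Cl₂ here. The common ion gives [Cl⁻] ≈ 0.516 M, and [Hg₂²⁺] = s.
Ksp = [Hg₂²⁺][Cl⁻]^2 = s(0.516)^2
s = 2.94×10⁻¹⁸ / (0.516)^2 = 1.10×10⁻¹⁷
s = 1.10×10⁻¹⁷ M

1.10×10⁻¹⁷ M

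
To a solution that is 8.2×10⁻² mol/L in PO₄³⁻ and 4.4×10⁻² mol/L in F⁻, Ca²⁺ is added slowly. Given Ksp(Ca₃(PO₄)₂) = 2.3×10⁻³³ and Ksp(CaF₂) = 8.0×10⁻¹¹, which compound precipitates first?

Ca₃(PO₄)₂

A salt starts to precipitate once the ion product Q reaches its Ksp.
For Ca₃(PO₄)₂: [Ca²⁺] = (Ksp/[PO₄³⁻]^2)^(1/3) = 7.0×10⁻¹¹ mol/L
For CaF₂: [Ca²⁺] = (Ksp/[F⁻]^2) = 4.1×10⁻⁸ mol/L
The smaller threshold [Ca²⁺] is reached first, so Ca₃(PO₄)₂ precipitates first.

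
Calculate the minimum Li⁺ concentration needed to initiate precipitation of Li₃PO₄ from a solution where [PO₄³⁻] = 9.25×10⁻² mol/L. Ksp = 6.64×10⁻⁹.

4.16×10⁻³ M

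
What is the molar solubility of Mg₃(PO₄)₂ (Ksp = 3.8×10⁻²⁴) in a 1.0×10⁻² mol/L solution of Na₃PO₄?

1.1×10⁻⁷ M

Mg₃(PO₄)₂(s) ⇌ 3 Mg²⁺(aq) + 2 PO₄³⁻(aq)
Let s be the solubility of Mg₃(PO₄)₂ here. The common ion gives [PO₄³⁻] ≈ 1.0×10⁻² mol/L, and [Mg²⁺] = 3s.
Ksp = [Mg²⁺]^3[PO₄³⁻]^2 = (3s)^3(1.0×10⁻²)^2
(3s)^3 = 3.8×10⁻²⁴ / (1.0×10⁻²)^2 = 3.8×10⁻²⁰
s = 1.1×10⁻⁷ mol/L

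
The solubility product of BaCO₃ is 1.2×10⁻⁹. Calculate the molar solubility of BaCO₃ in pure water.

BaCO₃(s) ⇌ Ba²⁺(aq) + CO₃²⁻(aq)
With molar solubility s: [Ba²⁺] = s, [CO₃²⁻] = s.
Ksp = [Ba²⁺][CO₃²⁻] = s · s = s^2
s^2 = 1.2×10⁻⁹
Taking the 2nd root, s = 3.5×10⁻⁵ mol/L.

3.5×10⁻⁵ M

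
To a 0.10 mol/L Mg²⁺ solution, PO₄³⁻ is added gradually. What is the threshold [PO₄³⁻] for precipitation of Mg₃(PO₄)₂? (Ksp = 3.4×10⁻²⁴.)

5.8×10⁻¹¹ M

The threshold for precipitation is Q = Ksp.
Mg₃(PO₄)₂(s) ⇌ 3 Mg²⁺(aq) + 2 PO₄³⁻(aq)
Ksp = [Mg²⁺]^3[PO₄³⁻]^2 = [PO₄³⁻]^2(0.10)^3
[PO₄³⁻]^2 = 3.4×10⁻²⁴ / (0.10)^3 = 3.4×10⁻²¹
[PO₄³⁻] = 5.8×10⁻¹¹ mol/L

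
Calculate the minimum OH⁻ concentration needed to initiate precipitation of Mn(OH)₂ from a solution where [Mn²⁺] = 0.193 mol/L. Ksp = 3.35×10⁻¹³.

Precipitation of each salt begins when its ion product equals Ksp.
Mn(OH)₂(s) ⇌ Mn²⁺(aq) + 2 OH⁻(aq)
Ksp = [Mn²⁺][OH⁻]^2 = [OH⁻]^2(0.193)
[OH⁻]^2 = 3.35×10⁻¹³ / (0.193) = 1.74×10⁻¹²
[OH⁻] = 1.32×10⁻⁶ mol/L

1.32×10⁻⁶ M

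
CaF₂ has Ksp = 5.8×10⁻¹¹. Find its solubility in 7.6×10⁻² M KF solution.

1.0×10⁻⁸ M

CaF₂(s) ⇌ Ca²⁺(aq) + 2 F⁻(aq)
F⁻ is already present at 7.6×10⁻² M. If s mol/L of CaF₂ dissolves, [Ca²⁺] = s while [F⁻] ≈ 7.6×10⁻² M.
Ksp = [Ca²⁺][F⁻]^2 = s(7.6×10⁻²)^2
s = 5.8×10⁻¹¹ / (7.6×10⁻²)^2 = 1.0×10⁻⁸
s = 1.0×10⁻⁸ M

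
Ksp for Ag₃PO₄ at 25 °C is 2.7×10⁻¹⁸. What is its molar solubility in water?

1.8×10⁻⁵ M

Ag₃PO₄(s) ⇌ 3 Ag⁺(aq) + PO₄³⁻(aq)
With molar solubility s: [Ag⁺] = 3s, [PO₄³⁻] = s.
Ksp = [Ag⁺]^3[PO₄³⁻] = (3s)^3 · s = 27s^4
27s^4 = 2.7×10⁻¹⁸  ⇒  s^4 = 1.0×10⁻¹⁹
s = 1.8×10⁻⁵ mol L⁻¹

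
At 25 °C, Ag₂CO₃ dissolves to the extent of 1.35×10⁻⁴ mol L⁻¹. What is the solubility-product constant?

Ag₂CO₃(s) ⇌ 2 Ag⁺(aq) + CO₃²⁻(aq)
With molar solubility s: [Ag⁺] = 2s, [CO₃²⁻] = s.
Ksp = [Ag⁺]^2[CO₃²⁻] = (2s)^2 · s = 4s^3
Ksp = 4 × (1.35×10⁻⁴)^3 = 9.84×10⁻¹²

Ksp = 9.84×10⁻¹²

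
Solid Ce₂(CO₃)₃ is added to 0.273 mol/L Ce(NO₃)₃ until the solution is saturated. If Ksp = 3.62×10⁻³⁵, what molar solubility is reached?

2.62×10⁻¹² M

Ce₂(CO₃)₃(s) ⇌ 2 Ce³⁺(aq) + 3 CO₃²⁻(aq)
Let s be the solubility of Ce₂(CO₃)₃ here. The common ion gives [Ce³⁺] ≈ 0.273 mol/L, and [CO₃²⁻] = 3s.
Ksp = [Ce³⁺]^2[CO₃²⁻]^3 = (0.273)^2(3s)^3
(3s)^3 = 3.62×10⁻³⁵ / (0.273)^2 = 4.86×10⁻³⁴
s = 2.62×10⁻¹² mol/L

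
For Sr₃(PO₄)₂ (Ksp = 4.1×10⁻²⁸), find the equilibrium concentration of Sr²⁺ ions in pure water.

3.9×10⁻⁶ M

Sr₃(PO₄)₂(s) ⇌ 3 Sr²⁺(aq) + 2 PO₄³⁻(aq)
For each mole of Sr₃(PO₄)₂ that dissolves per liter, [Sr²⁺] = 3s and [PO₄³⁻] = 2s; let s denote this solubility.
Ksp = [Sr²⁺]^3[PO₄³⁻]^2 = (3s)^3 · (2s)^2 = 108s^5 = 4.1×10⁻²⁸
s = 1.3×10⁻⁶ mol L⁻¹
[Sr²⁺] = 3s = 3.9×10⁻⁶ mol L⁻¹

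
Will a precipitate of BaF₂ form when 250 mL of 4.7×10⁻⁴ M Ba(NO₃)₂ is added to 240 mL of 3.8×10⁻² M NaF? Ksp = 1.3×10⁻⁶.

No

After mixing, V = 250 mL + 240 mL = 490 mL.
[Ba²⁺] = (4.7×10⁻⁴)(250)/490 = 2.4×10⁻⁴ M
[F⁻] = (3.8×10⁻²)(240)/490 = 1.9×10⁻² M
Q = [Ba²⁺][F⁻]^2 = 8.3×10⁻⁸
Since Q (8.3×10⁻⁸) is less than Ksp (1.3×10⁻⁶), no BaF₂ precipitates.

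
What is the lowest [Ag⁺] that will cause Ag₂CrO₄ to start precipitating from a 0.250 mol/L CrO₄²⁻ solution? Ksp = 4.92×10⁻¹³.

1.40×10⁻⁶ M

The threshold for precipitation is Q = Ksp.
Ag₂CrO₄(s) ⇌ 2 Ag⁺(aq) + CrO₄²⁻(aq)
Ksp = [Ag⁺]^2[CrO₄²⁻] = [Ag⁺]^2(0.250)
[Ag⁺]^2 = 4.92×10⁻¹³ / (0.250) = 1.97×10⁻¹²
[Ag⁺] = 1.40×10⁻⁶ mol/L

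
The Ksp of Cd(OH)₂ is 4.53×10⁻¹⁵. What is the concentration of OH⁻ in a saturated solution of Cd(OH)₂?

Cd(OH)₂(s) ⇌ Cd²⁺(aq) + 2 OH⁻(aq)
If s mol/L of Cd(OH)₂ dissolves, [Cd²⁺] = s and [OH⁻] = 2s.
Ksp = [Cd²⁺][OH⁻]^2 = s · (2s)^2 = 4s^3 = 4.53×10⁻¹⁵
s = 1.04×10⁻⁵ mol/L
[OH⁻] = 2s = 2.08×10⁻⁵ mol/L

2.08×10⁻⁵ M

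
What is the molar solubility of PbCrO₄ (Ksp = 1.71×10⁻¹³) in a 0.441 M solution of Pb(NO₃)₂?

3.88×10⁻¹³ M

PbCrO₄(s) ⇌ Pb²⁺(aq) + CrO₄²⁻(aq)
Pb²⁺ is already present at 0.441 M. If s mol/L of PbCrO₄ dissolves, [CrO₄²⁻] = s while [Pb²⁺] ≈ 0.441 M.
Ksp = [Pb²⁺][CrO₄²⁻] = (0.441)s
s = 1.71×10⁻¹³ / (0.441) = 3.88×10⁻¹³
s = 3.88×10⁻¹³ M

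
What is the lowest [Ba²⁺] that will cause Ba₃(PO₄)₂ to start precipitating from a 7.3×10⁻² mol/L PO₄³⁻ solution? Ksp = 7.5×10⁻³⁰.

A salt starts to precipitate once the ion product Q reaches its Ksp.
Ba₃(PO₄)₂(s) ⇌ 3 Ba²⁺(aq) + 2 PO₄³⁻(aq)
Ksp = [Ba²⁺]^3[PO₄³⁻]^2 = [Ba²⁺]^3(7.3×10⁻²)^2
[Ba²⁺]^3 = 7.5×10⁻³⁰ / (7.3×10⁻²)^2 = 1.4×10⁻²⁷
[Ba²⁺] = 1.1×10⁻⁹ mol/L

1.1×10⁻⁹ M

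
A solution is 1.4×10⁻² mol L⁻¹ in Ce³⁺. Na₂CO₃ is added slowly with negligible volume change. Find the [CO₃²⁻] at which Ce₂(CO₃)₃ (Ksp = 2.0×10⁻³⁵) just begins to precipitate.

Precipitation of each salt begins when its ion product equals Ksp.
Ce₂(CO₃)₃(s) ⇌ 2 Ce³⁺(aq) + 3 CO₃²⁻(aq)
Ksp = [Ce³⁺]^2[CO₃²⁻]^3 = [CO₃²⁻]^3(1.4×10⁻²)^2
[CO₃²⁻]^3 = 2.0×10⁻³⁵ / (1.4×10⁻²)^2 = 1.0×10⁻³¹
[CO₃²⁻] = 4.7×10⁻¹¹ mol L⁻¹

4.7×10⁻¹¹ M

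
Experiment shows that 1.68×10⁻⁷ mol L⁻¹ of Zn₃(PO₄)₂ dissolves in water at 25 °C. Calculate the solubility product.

Zn₃(PO₄)₂(s) ⇌ 3 Zn²⁺(aq) + 2 PO₄³⁻(aq)
If s mol/L of Zn₃(PO₄)₂ dissolves, [Zn²⁺] = 3s and [PO₄³⁻] = 2s.
Ksp = [Zn²⁺]^3[PO₄³⁻]^2 = (3s)^3 · (2s)^2 = 108s^5
Ksp = 108 × (1.68×10⁻⁷)^5 = 1.45×10⁻³²

Ksp = 1.45×10⁻³²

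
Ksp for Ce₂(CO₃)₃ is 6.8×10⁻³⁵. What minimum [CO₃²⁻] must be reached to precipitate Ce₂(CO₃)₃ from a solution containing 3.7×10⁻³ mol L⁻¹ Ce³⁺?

1.7×10⁻¹⁰ M

The threshold for precipitation is Q = Ksp.
Ce₂(CO₃)₃(s) ⇌ 2 Ce³⁺(aq) + 3 CO₃²⁻(aq)
Ksp = [Ce³⁺]^2[CO₃²⁻]^3 = [CO₃²⁻]^3(3.7×10⁻³)^2
[CO₃²⁻]^3 = 6.8×10⁻³⁵ / (3.7×10⁻³)^2 = 5.0×10⁻³⁰
[CO₃²⁻] = 1.7×10⁻¹⁰ mol L⁻¹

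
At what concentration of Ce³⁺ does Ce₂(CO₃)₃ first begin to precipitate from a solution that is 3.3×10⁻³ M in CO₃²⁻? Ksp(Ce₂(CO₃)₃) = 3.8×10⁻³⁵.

3.3×10⁻¹⁴ M

Each salt precipitates once Q = Ksp for that salt.
Ce₂(CO₃)₃(s) ⇌ 2 Ce³⁺(aq) + 3 CO₃²⁻(aq)
Ksp = [Ce³⁺]^2[CO₃²⁻]^3 = [Ce³⁺]^2(3.3×10⁻³)^3
[Ce³⁺]^2 = 3.8×10⁻³⁵ / (3.3×10⁻³)^3 = 1.1×10⁻²⁷
[Ce³⁺] = 3.3×10⁻¹⁴ M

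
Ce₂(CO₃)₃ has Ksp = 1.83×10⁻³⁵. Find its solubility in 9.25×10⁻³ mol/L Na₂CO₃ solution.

Ce₂(CO₃)₃(s) ⇌ 2 Ce³⁺(aq) + 3 CO₃²⁻(aq)
CO₃²⁻ is already present at 9.25×10⁻³ mol/L. If s mol/L of Ce₂(CO₃)₃ dissolves, [Ce³⁺] = 2s while [CO₃²⁻] ≈ 9.25×10⁻³ mol/L.
Ksp = [Ce³⁺]^2[CO₃²⁻]^3 = (2s)^2(9.25×10⁻³)^3
(2s)^2 = 1.83×10⁻³⁵ / (9.25×10⁻³)^3 = 2.31×10⁻²⁹
s = 2.40×10⁻¹⁵ mol/L

2.40×10⁻¹⁵ M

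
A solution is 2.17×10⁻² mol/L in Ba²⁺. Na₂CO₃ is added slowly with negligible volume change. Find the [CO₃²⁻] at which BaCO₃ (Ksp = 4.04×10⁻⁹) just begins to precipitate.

A salt starts to precipitate once the ion product Q reaches its Ksp.
BaCO₃(s) ⇌ Ba²⁺(aq) + CO₃²⁻(aq)
Ksp = [Ba²⁺][CO₃²⁻] = [CO₃²⁻](2.17×10⁻²)
[CO₃²⁻] = 4.04×10⁻⁹ / (2.17×10⁻²) = 1.86×10⁻⁷
[CO₃²⁻] = 1.86×10⁻⁷ mol/L

1.86×10⁻⁷ M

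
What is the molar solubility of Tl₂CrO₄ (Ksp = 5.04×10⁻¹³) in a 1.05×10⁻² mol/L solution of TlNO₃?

Tl₂CrO₄(s) ⇌ 2 Tl⁺(aq) + CrO₄²⁻(aq)
Let s be the solubility of Tl₂CrO₄ here. The common ion gives [Tl⁺] ≈ 1.05×10⁻² mol/L, and [CrO₄²⁻] = s.
Ksp = [Tl⁺]^2[CrO₄²⁻] = (1.05×10⁻²)^2s
s = 5.04×10⁻¹³ / (1.05×10⁻²)^2 = 4.57×10⁻⁹
s = 4.57×10⁻⁹ mol/L

4.57×10⁻⁹ M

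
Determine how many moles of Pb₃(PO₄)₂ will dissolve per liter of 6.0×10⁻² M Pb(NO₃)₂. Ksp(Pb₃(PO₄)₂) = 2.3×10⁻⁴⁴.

Pb₃(PO₄)₂(s) ⇌ 3 Pb²⁺(aq) + 2 PO₄³⁻(aq)
The solution already contains Pb²⁺ at 6.0×10⁻² M. Let s be the molar solubility of Pb₃(PO₄)₂.
[Pb²⁺] ≈ 6.0×10⁻² M (common ion dominates); [PO₄³⁻] = 2s.
Ksp = [Pb²⁺]^3[PO₄³⁻]^2 = (6.0×10⁻²)^3(2s)^2
(2s)^2 = 2.3×10⁻⁴⁴ / (6.0×10⁻²)^3 = 1.1×10⁻⁴⁰
s = 5.2×10⁻²¹ M

5.2×10⁻²¹ M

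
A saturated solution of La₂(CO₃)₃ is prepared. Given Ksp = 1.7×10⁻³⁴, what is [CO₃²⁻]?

2.1×10⁻⁷ M

La₂(CO₃)₃(s) ⇌ 2 La³⁺(aq) + 3 CO₃²⁻(aq)
For each mole of La₂(CO₃)₃ that dissolves per liter, [La³⁺] = 2s and [CO₃²⁻] = 3s; let s denote this solubility.
Ksp = [La³⁺]^2[CO₃²⁻]^3 = (2s)^2 · (3s)^3 = 108s^5 = 1.7×10⁻³⁴
s = 6.9×10⁻⁸ mol L⁻¹
[CO₃²⁻] = 3s = 2.1×10⁻⁷ mol L⁻¹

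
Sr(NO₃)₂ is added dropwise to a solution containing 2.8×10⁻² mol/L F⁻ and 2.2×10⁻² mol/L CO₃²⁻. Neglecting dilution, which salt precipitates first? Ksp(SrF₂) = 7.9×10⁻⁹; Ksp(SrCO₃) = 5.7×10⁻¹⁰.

A salt starts to precipitate once the ion product Q reaches its Ksp.
For SrF₂: [Sr²⁺] = (Ksp/[F⁻]^2) = 1.0×10⁻⁵ mol/L
For SrCO₃: [Sr²⁺] = (Ksp/[CO₃²⁻]) = 2.6×10⁻⁸ mol/L
The smaller threshold [Sr²⁺] is reached first, so SrCO₃ precipitates first.

SrCO₃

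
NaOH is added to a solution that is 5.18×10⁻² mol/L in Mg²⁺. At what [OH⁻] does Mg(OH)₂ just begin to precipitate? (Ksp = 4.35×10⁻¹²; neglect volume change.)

Precipitation begins when Q = Ksp.
Mg(OH)₂(s) ⇌ Mg²⁺(aq) + 2 OH⁻(aq)
Ksp = [Mg²⁺][OH⁻]^2 = [OH⁻]^2(5.18×10⁻²)
[OH⁻]^2 = 4.35×10⁻¹² / (5.18×10⁻²) = 8.40×10⁻¹¹
[OH⁻] = 9.16×10⁻⁶ mol/L

9.16×10⁻⁶ M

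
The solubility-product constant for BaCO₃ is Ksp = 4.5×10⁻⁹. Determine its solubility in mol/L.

BaCO₃(s) ⇌ Ba²⁺(aq) + CO₃²⁻(aq)
If s mol/L of BaCO₃ dissolves, [Ba²⁺] = s and [CO₃²⁻] = s.
Ksp = [Ba²⁺][CO₃²⁻] = s · s = s^2
s^2 = 4.5×10⁻⁹
Taking the 2nd root, s = 6.7×10⁻⁵ mol/L.

6.7×10⁻⁵ M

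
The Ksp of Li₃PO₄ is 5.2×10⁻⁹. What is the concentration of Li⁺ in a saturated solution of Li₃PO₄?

1.1×10⁻² M

Li₃PO₄(s) ⇌ 3 Li⁺(aq) + PO₄³⁻(aq)
Call the molar solubility s, so that [Li⁺] = 3s and [PO₄³⁻] = s.
Ksp = [Li⁺]^3[PO₄³⁻] = (3s)^3 · s = 27s^4 = 5.2×10⁻⁹
s = 3.7×10⁻³ mol L⁻¹
[Li⁺] = 3s = 1.1×10⁻² mol L⁻¹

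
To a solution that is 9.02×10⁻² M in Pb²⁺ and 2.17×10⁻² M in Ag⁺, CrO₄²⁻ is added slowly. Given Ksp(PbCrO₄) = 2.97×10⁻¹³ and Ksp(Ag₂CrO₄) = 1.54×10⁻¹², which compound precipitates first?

PbCrO₄

A salt starts to precipitate once the ion product Q reaches its Ksp.
For PbCrO₄: [CrO₄²⁻] = (Ksp/[Pb²⁺]) = 3.29×10⁻¹² M
For Ag₂CrO₄: [CrO₄²⁻] = (Ksp/[Ag⁺]^2) = 3.27×10⁻⁹ M
The smaller threshold [CrO₄²⁻] is reached first, so PbCrO₄ precipitates first.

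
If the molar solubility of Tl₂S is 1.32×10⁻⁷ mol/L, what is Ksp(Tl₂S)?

Tl₂S(s) ⇌ 2 Tl⁺(aq) + S²⁻(aq)
Call the molar solubility s, so that [Tl⁺] = 2s and [S²⁻] = s.
Ksp = [Tl⁺]^2[S²⁻] = (2s)^2 · s = 4s^3
Ksp = 4 × (1.32×10⁻⁷)^3 = 9.20×10⁻²¹

Ksp = 9.20×10⁻²¹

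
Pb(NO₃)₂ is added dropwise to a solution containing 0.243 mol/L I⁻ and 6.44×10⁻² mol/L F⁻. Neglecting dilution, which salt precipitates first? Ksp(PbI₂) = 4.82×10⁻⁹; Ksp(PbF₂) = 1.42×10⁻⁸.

A salt starts to precipitate once the ion product Q reaches its Ksp.
For PbI₂: [Pb²⁺] = (Ksp/[I⁻]^2) = 8.16×10⁻⁸ mol/L
For PbF₂: [Pb²⁺] = (Ksp/[F⁻]^2) = 3.42×10⁻⁶ mol/L
Since PbI₂ needs less Pb²⁺ to reach saturation, it precipitates first.

PbI₂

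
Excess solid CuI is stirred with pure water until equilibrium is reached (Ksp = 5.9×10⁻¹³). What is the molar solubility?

7.7×10⁻⁷ M

CuI(s) ⇌ Cu⁺(aq) + I⁻(aq)
Let s be the molar solubility. Then [Cu⁺] = s and [I⁻] = s.
Ksp = [Cu⁺][I⁻] = s · s = s^2
s^2 = 5.9×10⁻¹³
s = 7.7×10⁻⁷ mol L⁻¹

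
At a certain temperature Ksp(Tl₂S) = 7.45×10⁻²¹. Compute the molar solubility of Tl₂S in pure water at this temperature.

1.23×10⁻⁷ M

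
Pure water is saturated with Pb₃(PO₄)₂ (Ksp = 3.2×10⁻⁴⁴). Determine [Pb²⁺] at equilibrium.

Pb₃(PO₄)₂(s) ⇌ 3 Pb²⁺(aq) + 2 PO₄³⁻(aq)
With molar solubility s: [Pb²⁺] = 3s, [PO₄³⁻] = 2s.
Ksp = [Pb²⁺]^3[PO₄³⁻]^2 = (3s)^3 · (2s)^2 = 108s^5 = 3.2×10⁻⁴⁴
s = 7.8×10⁻¹⁰ mol/L
[Pb²⁺] = 3s = 2.4×10⁻⁹ mol/L

2.4×10⁻⁹ M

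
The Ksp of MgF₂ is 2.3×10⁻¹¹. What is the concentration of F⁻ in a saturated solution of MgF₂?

3.6×10⁻⁴ M

MgF₂(s) ⇌ Mg²⁺(aq) + 2 F⁻(aq)
With molar solubility s: [Mg²⁺] = s, [F⁻] = 2s.
Ksp = [Mg²⁺][F⁻]^2 = s · (2s)^2 = 4s^3 = 2.3×10⁻¹¹
s = 1.8×10⁻⁴ M
[F⁻] = 2s = 3.6×10⁻⁴ M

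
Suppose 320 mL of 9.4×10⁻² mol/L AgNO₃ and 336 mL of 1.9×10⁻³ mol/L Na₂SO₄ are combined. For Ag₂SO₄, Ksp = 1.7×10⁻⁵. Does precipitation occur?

No

The combined volume is 656 mL.
[Ag⁺] = (9.4×10⁻²)(320)/656 = 4.6×10⁻² mol/L
[SO₄²⁻] = (1.9×10⁻³)(336)/656 = 9.7×10⁻⁴ mol/L
Q = [Ag⁺]^2[SO₄²⁻] = 2.0×10⁻⁶
Since Q (2.0×10⁻⁶) is less than Ksp (1.7×10⁻⁵), no Ag₂SO₄ precipitates.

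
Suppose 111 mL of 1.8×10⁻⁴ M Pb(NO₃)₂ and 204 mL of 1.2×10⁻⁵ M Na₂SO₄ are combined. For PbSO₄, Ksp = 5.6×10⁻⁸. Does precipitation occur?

No

Total volume after mixing = 111 + 204 = 315 mL.
[Pb²⁺] = (1.8×10⁻⁴)(111)/315 = 6.3×10⁻⁵ M
[SO₄²⁻] = (1.2×10⁻⁵)(204)/315 = 7.8×10⁻⁶ M
Q = [Pb²⁺][SO₄²⁻] = 4.9×10⁻¹⁰
Q = 4.9×10⁻¹⁰ < Ksp = 5.6×10⁻⁸, so the solution is unsaturated and no precipitate forms.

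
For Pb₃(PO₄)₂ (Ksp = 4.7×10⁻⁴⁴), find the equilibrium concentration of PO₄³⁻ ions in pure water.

1.7×10⁻⁹ M

Pb₃(PO₄)₂(s) ⇌ 3 Pb²⁺(aq) + 2 PO₄³⁻(aq)
For each mole of Pb₃(PO₄)₂ that dissolves per liter, [Pb²⁺] = 3s and [PO₄³⁻] = 2s; let s denote this solubility.
Ksp = [Pb²⁺]^3[PO₄³⁻]^2 = (3s)^3 · (2s)^2 = 108s^5 = 4.7×10⁻⁴⁴
s = 8.5×10⁻¹⁰ mol L⁻¹
[PO₄³⁻] = 2s = 1.7×10⁻⁹ mol L⁻¹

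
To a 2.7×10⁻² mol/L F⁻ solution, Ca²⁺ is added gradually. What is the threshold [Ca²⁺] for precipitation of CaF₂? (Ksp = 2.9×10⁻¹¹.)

Precipitation begins when Q = Ksp.
CaF₂(s) ⇌ Ca²⁺(aq) + 2 F⁻(aq)
Ksp = [Ca²⁺][F⁻]^2 = [Ca²⁺](2.7×10⁻²)^2
[Ca²⁺] = 2.9×10⁻¹¹ / (2.7×10⁻²)^2 = 4.0×10⁻⁸
[Ca²⁺] = 4.0×10⁻⁸ mol/L

4.0×10⁻⁸ M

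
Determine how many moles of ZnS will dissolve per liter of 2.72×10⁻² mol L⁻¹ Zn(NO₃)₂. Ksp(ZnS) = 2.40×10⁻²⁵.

8.82×10⁻²⁴ M

ZnS(s) ⇌ Zn²⁺(aq) + S²⁻(aq)
Let s be the solubility of ZnS here. The common ion gives [Zn²⁺] ≈ 2.72×10⁻² mol L⁻¹, and [S²⁻] = s.
Ksp = [Zn²⁺][S²⁻] = (2.72×10⁻²)s
s = 2.40×10⁻²⁵ / (2.72×10⁻²) = 8.82×10⁻²⁴
s = 8.82×10⁻²⁴ mol L⁻¹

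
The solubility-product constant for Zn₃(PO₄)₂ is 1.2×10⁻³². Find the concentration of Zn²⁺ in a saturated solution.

4.9×10⁻⁷ M

Zn₃(PO₄)₂(s) ⇌ 3 Zn²⁺(aq) + 2 PO₄³⁻(aq)
With molar solubility s: [Zn²⁺] = 3s, [PO₄³⁻] = 2s.
Ksp = [Zn²⁺]^3[PO₄³⁻]^2 = (3s)^3 · (2s)^2 = 108s^5 = 1.2×10⁻³²
s = 1.6×10⁻⁷ mol L⁻¹
[Zn²⁺] = 3s = 4.9×10⁻⁷ mol L⁻¹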